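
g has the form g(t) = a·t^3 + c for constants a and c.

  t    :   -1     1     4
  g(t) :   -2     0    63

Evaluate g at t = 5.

From g(-1) = -2 and g(1) = 0: -1a + c = -2 and 1a + c = 0.
Subtracting: 2a = 2, so a = 1; then c = -2 − 1·(-1) = -1.
So g(t) = 1t³ − 1, and g(5) = 124.

124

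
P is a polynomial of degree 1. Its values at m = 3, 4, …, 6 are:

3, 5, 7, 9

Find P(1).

Write P(m) = am + b; the 4 given values yield a linear system in the 2 coefficients.
Solving, P(m) = 2m - 3.
Then P(1) = -1.

-1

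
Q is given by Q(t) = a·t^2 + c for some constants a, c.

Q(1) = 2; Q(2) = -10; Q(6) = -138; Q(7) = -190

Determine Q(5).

From Q(1) = 2 and Q(2) = -10: 1a + c = 2 and 4a + c = -10.
Subtracting: 3a = -12, so a = -4; then c = 2 − (-4)·1 = 6.
So Q(t) = -4t² + 6, and Q(5) = -94.

-94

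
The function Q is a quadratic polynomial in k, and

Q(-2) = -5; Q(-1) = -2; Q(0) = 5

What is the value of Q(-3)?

Write Q(k) = ak² + bk + c; the 3 given values yield a linear system in the 3 coefficients.
Solving, Q(k) = 2k² + 9k + 5.
Then Q(-3) = -4.

-4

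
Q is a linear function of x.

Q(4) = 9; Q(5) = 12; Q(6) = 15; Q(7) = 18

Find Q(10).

First differences: 3, 3, 3.
Level-1 differences are constant, so Q has degree 1.
Fitting a degree-1 polynomial gives Q(x) = 3x - 3.
Then Q(10) = 27.

27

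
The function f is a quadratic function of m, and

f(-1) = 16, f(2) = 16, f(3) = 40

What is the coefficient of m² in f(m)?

6

Write f(m) = am² + bm + c; the 3 given values yield a linear system in the 3 coefficients.
Solving, f(m) = 6m² - 6m + 4.
The coefficient of m² is 6.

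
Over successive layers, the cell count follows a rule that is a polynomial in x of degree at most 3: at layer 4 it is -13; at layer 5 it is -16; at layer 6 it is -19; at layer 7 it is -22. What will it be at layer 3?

Write the value at x as f(x).
First differences: -3, -3, -3.
Level-1 differences are constant, so f has degree 1.
Fitting a degree-1 polynomial gives f(x) = -3x - 1.
Then f(3) = -10.

-10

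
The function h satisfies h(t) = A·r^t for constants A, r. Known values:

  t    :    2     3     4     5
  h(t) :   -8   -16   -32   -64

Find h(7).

-256

Consecutive ratio: -16/(-8) = 2, and -32/(-16) = 2, so r = 2.
Then A·2^2 = -8 gives A = -2, and h(t) = -2·2^t.
h(7) = -2·2^7 = -256.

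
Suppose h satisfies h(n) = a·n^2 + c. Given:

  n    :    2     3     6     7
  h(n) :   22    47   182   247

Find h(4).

82

From h(2) = 22 and h(3) = 47: 4a + c = 22 and 9a + c = 47.
Subtracting: 5a = 25, so a = 5; then c = 22 − 5·4 = 2.
So h(n) = 5n² + 2, and h(4) = 82.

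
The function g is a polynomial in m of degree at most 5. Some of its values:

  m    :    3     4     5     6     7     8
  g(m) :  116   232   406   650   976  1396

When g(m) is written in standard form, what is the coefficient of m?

Write g(m) = am^5 + bm^4 + cm³ + dm² + em + p; the 6 given values yield a linear system in the 6 coefficients.
Solving, the top 2 coefficients vanish, and g(m) = 2m³ + 5m² + 7m - 4.
The coefficient of m is 7.

7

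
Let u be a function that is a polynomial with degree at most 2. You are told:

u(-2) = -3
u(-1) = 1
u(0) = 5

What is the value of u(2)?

13

First differences: 4, 4.
Level-1 differences are constant, so u has degree 1.
Fitting a degree-1 polynomial gives u(k) = 4k + 5.
Then u(2) = 13.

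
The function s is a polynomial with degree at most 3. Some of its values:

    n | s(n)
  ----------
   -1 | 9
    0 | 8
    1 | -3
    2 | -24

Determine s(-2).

First differences: -1, -11, -21. Second differences: -10, -10.
Level-2 differences are constant, so s has degree 2.
Fitting a degree-2 polynomial gives s(n) = -5n² - 6n + 8.
Then s(-2) = 0.

0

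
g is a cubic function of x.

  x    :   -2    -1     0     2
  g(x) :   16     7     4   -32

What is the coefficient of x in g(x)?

Write g(x) = ax³ + bx² + cx + d; the 4 given values yield a linear system in the 4 coefficients.
Solving, g(x) = -2x³ - 3x² - 4x + 4.
The coefficient of x is -4.

-4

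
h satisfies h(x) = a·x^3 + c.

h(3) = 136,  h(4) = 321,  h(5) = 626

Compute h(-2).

From h(3) = 136 and h(4) = 321: 27a + c = 136 and 64a + c = 321.
Subtracting: 37a = 185, so a = 5; then c = 136 − 5·27 = 1.
So h(x) = 5x³ + 1, and h(-2) = -39.

-39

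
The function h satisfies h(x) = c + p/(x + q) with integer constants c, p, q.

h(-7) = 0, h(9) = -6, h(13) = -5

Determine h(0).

21

(h(x) − c)(x + q) = p for each data point; the three points give a linear system in c and q, then p follows.
Solving: c = -3, q = -1, p = -24, so h(x) = -3 − 24/(x − 1).
Then h(0) = -3 − 24/(-1) = 21.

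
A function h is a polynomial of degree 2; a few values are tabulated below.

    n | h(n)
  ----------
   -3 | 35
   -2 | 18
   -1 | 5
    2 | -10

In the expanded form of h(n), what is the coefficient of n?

-7

Write h(n) = an² + bn + c; the 4 given values yield a linear system in the 3 coefficients.
Solving, h(n) = 2n² - 7n - 4.
The coefficient of n is -7.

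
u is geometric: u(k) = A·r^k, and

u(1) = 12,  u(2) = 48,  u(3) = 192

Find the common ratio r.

4

Consecutive ratio: 48/12 = 4, and 192/48 = 4, so r = 4.
Then A·4^1 = 12 gives A = 3, and u(k) = 3·4^k.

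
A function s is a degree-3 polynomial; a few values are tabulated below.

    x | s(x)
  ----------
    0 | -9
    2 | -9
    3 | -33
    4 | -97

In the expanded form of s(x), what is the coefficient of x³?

Write s(x) = ax³ + bx² + cx + d; the 4 given values yield a linear system in the 4 coefficients.
Solving, s(x) = -3x³ + 7x² - 2x - 9.
The coefficient of x³ is -3.

-3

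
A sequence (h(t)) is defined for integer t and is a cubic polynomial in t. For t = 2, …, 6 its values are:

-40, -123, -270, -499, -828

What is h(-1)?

5

Write h(t) = at³ + bt² + ct + d; the 5 given values yield a linear system in the 4 coefficients.
Solving, h(t) = -3t³ - 5t² - t + 6.
Then h(-1) = 5.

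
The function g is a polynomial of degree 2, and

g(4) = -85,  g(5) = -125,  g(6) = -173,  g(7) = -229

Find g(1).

Write g(t) = at² + bt + c; the 4 given values yield a linear system in the 3 coefficients.
Solving, g(t) = -4t² - 4t - 5.
Then g(1) = -13.

-13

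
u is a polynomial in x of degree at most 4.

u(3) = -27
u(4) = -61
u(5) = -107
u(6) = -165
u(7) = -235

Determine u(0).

3

First differences: -34, -46, -58, -70. Second differences: -12, -12, -12.
Level-2 differences are constant, so u has degree 2.
Fitting a degree-2 polynomial gives u(x) = -6x² + 8x + 3.
Then u(0) = 3.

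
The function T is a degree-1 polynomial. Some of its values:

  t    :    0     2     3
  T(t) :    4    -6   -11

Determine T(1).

Write T(t) = at + b; the 3 given values yield a linear system in the 2 coefficients.
Solving, T(t) = -5t + 4.
Then T(1) = -1.

-1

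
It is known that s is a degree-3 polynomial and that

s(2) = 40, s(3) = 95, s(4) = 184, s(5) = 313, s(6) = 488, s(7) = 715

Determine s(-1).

19

Write s(n) = an³ + bn² + cn + d; the 6 given values yield a linear system in the 4 coefficients.
Solving, s(n) = n³ + 8n² - 4n + 8.
Then s(-1) = 19.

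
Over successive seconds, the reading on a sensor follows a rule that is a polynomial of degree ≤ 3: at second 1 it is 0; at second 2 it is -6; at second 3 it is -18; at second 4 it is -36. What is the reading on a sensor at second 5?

-60

Write the value at m as s(m).
First differences: -6, -12, -18. Second differences: -6, -6.
Level-2 differences are constant, so s has degree 2.
Fitting a degree-2 polynomial gives s(m) = -3m² + 3m.
Then s(5) = -60.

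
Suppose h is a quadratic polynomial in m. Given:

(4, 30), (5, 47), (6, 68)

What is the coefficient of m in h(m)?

Write h(m) = am² + bm + c; the 3 given values yield a linear system in the 3 coefficients.
Solving, h(m) = 2m² - m + 2.
The coefficient of m is -1.

-1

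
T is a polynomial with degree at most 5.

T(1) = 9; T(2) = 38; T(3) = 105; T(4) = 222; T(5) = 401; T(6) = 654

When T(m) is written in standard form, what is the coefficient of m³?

2

First differences: 29, 67, 117, 179, 253. Second differences: 38, 50, 62, 74. Third differences: 12, 12, 12.
Level-3 differences are constant, so T has degree 3.
Fitting a degree-3 polynomial gives T(m) = 2m³ + 7m² - 6m + 6.
The coefficient of m³ is 2.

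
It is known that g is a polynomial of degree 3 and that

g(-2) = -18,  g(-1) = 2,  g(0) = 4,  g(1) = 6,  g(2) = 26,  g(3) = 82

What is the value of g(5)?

374

First differences: 20, 2, 2, 20, 56. Second differences: -18, 0, 18, 36. Third differences: 18, 18, 18.
Level-3 differences are constant, so g has degree 3.
Fitting a degree-3 polynomial gives g(t) = 3t³ - t + 4.
Then g(5) = 374.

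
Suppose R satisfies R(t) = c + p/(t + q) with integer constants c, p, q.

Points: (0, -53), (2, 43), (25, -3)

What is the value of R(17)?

-2

(R(t) − c)(t + q) = p for each data point; the three points give a linear system in c and q, then p follows.
Solving: c = -5, q = -1, p = 48, so R(t) = -5 + 48/(t − 1).
Then R(17) = -5 + 48/16 = -2.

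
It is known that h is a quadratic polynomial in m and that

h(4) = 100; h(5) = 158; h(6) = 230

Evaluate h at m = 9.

530

Write h(m) = am² + bm + c; the 3 given values yield a linear system in the 3 coefficients.
Solving, h(m) = 7m² - 5m + 8.
Then h(9) = 530.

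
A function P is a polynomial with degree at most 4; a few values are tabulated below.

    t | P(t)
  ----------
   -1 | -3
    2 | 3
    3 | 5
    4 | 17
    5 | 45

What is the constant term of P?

Write P(t) = at^4 + bt³ + ct² + dt + e; the 5 given values yield a linear system in the 5 coefficients.
Solving, the leading coefficient vanishes, and P(t) = t³ - 4t² + 3t + 5.
The constant term is P(0) = 5.

5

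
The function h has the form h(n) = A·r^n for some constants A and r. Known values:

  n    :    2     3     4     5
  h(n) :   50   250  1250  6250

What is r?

5

Consecutive ratio: 250/50 = 5, and 1250/250 = 5, so r = 5.
Then A·5^2 = 50 gives A = 2, and h(n) = 2·5^n.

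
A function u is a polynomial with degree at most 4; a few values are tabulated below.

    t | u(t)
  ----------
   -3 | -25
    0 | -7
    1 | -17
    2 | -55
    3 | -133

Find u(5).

Write u(t) = at^4 + bt³ + ct² + dt + e; the 5 given values yield a linear system in the 5 coefficients.
Solving, the leading coefficient vanishes, and u(t) = -2t³ - 8t² - 7.
Then u(5) = -457.

-457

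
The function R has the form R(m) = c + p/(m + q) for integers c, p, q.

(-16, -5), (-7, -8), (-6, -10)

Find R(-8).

(R(m) − c)(m + q) = p for each data point; the three points give a linear system in c and q, then p follows.
Solving: c = -4, q = 4, p = 12, so R(m) = -4 + 12/(m + 4).
Then R(-8) = -4 + 12/(-4) = -7.

-7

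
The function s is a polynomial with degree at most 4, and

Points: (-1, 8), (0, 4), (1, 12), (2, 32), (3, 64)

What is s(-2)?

24

Write s(k) = ak^4 + bk³ + ck² + dk + e; the 5 given values yield a linear system in the 5 coefficients.
Solving, the top 2 coefficients vanish, and s(k) = 6k² + 2k + 4.
Then s(-2) = 24.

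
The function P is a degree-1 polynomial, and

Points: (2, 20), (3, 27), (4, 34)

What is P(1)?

13

Write P(m) = am + b; the 3 given values yield a linear system in the 2 coefficients.
Solving, P(m) = 7m + 6.
Then P(1) = 13.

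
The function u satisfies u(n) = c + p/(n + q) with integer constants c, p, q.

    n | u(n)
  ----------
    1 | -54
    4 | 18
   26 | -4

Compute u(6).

(u(n) − c)(n + q) = p for each data point; the three points give a linear system in c and q, then p follows.
Solving: c = -6, q = -2, p = 48, so u(n) = -6 + 48/(n − 2).
Then u(6) = -6 + 48/4 = 6.

6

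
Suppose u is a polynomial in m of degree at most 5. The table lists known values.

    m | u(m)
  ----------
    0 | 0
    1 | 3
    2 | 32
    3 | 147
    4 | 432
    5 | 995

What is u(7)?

Write u(m) = am^5 + bm^4 + cm³ + dm² + em + p; the 6 given values yield a linear system in the 6 coefficients.
Solving, the leading coefficient vanishes, and u(m) = m^4 + 4m³ - 6m² + 4m.
Then u(7) = 3507.

3507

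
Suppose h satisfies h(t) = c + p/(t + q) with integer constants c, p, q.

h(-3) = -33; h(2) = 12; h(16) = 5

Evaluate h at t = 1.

15

(h(t) − c)(t + q) = p for each data point; the three points give a linear system in c and q, then p follows.
Solving: c = 3, q = 2, p = 36, so h(t) = 3 + 36/(t + 2).
Then h(1) = 3 + 36/3 = 15.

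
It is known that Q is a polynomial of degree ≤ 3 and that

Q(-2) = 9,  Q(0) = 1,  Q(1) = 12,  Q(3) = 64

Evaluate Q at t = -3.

Write Q(t) = at³ + bt² + ct + d; the 4 given values yield a linear system in the 4 coefficients.
Solving, the leading coefficient vanishes, and Q(t) = 5t² + 6t + 1.
Then Q(-3) = 28.

28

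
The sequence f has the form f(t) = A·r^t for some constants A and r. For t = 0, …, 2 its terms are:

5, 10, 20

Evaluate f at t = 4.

Consecutive ratio: 10/5 = 2, and 20/10 = 2, so r = 2.
Then A·2^0 = 5 gives A = 5, and f(t) = 5·2^t.
f(4) = 5·2^4 = 80.

80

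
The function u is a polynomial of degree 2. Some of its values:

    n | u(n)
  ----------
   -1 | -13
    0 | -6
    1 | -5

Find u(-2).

Write u(n) = an² + bn + c; the 3 given values yield a linear system in the 3 coefficients.
Solving, u(n) = -3n² + 4n - 6.
Then u(-2) = -26.

-26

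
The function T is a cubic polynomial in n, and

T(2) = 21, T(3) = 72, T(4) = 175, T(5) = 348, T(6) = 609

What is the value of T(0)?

3

First differences: 51, 103, 173, 261. Second differences: 52, 70, 88. Third differences: 18, 18.
Level-3 differences are constant, so T has degree 3.
Fitting a degree-3 polynomial gives T(n) = 3n³ - n² - n + 3.
Then T(0) = 3.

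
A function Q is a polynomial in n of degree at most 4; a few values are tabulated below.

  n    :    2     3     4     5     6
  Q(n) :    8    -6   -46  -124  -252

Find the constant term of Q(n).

6

First differences: -14, -40, -78, -128. Second differences: -26, -38, -50. Third differences: -12, -12.
Level-3 differences are constant, so Q has degree 3.
Fitting a degree-3 polynomial gives Q(n) = -2n³ + 5n² - n + 6.
The constant term is Q(0) = 6.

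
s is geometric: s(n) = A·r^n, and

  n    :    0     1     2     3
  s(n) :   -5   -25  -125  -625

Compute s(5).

Consecutive ratio: -25/(-5) = 5, and -125/(-25) = 5, so r = 5.
Then A·5^0 = -5 gives A = -5, and s(n) = -5·5^n.
s(5) = -5·5^5 = -15625.

-15625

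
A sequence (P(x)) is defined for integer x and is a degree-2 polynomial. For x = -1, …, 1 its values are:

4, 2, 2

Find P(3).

8

Write P(x) = ax² + bx + c; the 3 given values yield a linear system in the 3 coefficients.
Solving, P(x) = x² - x + 2.
Then P(3) = 8.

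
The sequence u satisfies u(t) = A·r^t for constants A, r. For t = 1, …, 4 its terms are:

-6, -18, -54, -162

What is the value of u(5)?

-486

Consecutive ratio: -18/(-6) = 3, and -54/(-18) = 3, so r = 3.
Then A·3^1 = -6 gives A = -2, and u(t) = -2·3^t.
u(5) = -2·3^5 = -486.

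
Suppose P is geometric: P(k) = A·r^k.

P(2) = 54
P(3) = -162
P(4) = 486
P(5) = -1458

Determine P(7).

Consecutive ratio: -162/54 = -3, and 486/(-162) = -3, so r = -3.
Then A·(-3)^2 = 54 gives A = 6, and P(k) = 6·(-3)^k.
P(7) = 6·(-3)^7 = -13122.

-13122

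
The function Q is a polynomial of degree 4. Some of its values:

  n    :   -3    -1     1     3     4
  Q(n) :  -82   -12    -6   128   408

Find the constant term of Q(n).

-4

Write Q(n) = an^4 + bn³ + cn² + dn + e; the 5 given values yield a linear system in the 5 coefficients.
Solving, Q(n) = n^4 + 4n³ - 6n² - n - 4.
The constant term is Q(0) = -4.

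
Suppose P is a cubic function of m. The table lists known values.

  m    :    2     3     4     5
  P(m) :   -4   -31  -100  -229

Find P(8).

-1156

Write P(m) = am³ + bm² + cm + d; the 4 given values yield a linear system in the 4 coefficients.
Solving, P(m) = -3m³ + 6m² - 4.
Then P(8) = -1156.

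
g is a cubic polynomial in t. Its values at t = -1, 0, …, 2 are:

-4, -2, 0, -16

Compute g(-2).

Write g(t) = at³ + bt² + ct + d; the 4 given values yield a linear system in the 4 coefficients.
Solving, g(t) = -3t³ + 5t - 2.
Then g(-2) = 12.

12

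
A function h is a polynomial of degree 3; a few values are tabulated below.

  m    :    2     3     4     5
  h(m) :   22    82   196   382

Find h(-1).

Write h(m) = am³ + bm² + cm + d; the 4 given values yield a linear system in the 4 coefficients.
Solving, h(m) = 3m³ + 3m - 8.
Then h(-1) = -14.

-14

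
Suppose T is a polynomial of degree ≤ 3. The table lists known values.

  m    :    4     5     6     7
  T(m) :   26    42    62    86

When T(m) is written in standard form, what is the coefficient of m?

-2

First differences: 16, 20, 24. Second differences: 4, 4.
Level-2 differences are constant, so T has degree 2.
Fitting a degree-2 polynomial gives T(m) = 2m² - 2m + 2.
The coefficient of m is -2.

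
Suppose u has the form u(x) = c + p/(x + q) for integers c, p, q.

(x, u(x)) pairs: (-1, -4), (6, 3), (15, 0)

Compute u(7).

2

(u(x) − c)(x + q) = p for each data point; the three points give a linear system in c and q, then p follows.
Solving: c = -1, q = -3, p = 12, so u(x) = -1 + 12/(x − 3).
Then u(7) = -1 + 12/4 = 2.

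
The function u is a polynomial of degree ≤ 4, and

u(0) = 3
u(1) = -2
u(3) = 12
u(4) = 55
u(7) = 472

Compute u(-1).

0

Write u(x) = ax^4 + bx³ + cx² + dx + e; the 5 given values yield a linear system in the 5 coefficients.
Solving, the leading coefficient vanishes, and u(x) = 2x³ - 4x² - 3x + 3.
Then u(-1) = 0.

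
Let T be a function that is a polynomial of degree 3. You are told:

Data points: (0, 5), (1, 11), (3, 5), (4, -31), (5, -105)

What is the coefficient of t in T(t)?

3

Write T(t) = at³ + bt² + ct + d; the 5 given values yield a linear system in the 4 coefficients.
Solving, T(t) = -2t³ + 5t² + 3t + 5.
The coefficient of t is 3.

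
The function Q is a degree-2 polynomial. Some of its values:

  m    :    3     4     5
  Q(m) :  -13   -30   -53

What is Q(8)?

Write Q(m) = am² + bm + c; the 3 given values yield a linear system in the 3 coefficients.
Solving, Q(m) = -3m² + 4m + 2.
Then Q(8) = -158.

-158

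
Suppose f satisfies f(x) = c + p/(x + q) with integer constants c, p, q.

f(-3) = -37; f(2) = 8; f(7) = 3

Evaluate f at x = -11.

-5

(f(x) − c)(x + q) = p for each data point; the three points give a linear system in c and q, then p follows.
Solving: c = -1, q = 2, p = 36, so f(x) = -1 + 36/(x + 2).
Then f(-11) = -1 + 36/(-9) = -5.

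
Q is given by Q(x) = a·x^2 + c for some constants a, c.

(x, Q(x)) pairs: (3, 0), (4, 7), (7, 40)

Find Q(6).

27

From Q(3) = 0 and Q(4) = 7: 9a + c = 0 and 16a + c = 7.
Subtracting: 7a = 7, so a = 1; then c = 0 − 1·9 = -9.
So Q(x) = 1x² − 9, and Q(6) = 27.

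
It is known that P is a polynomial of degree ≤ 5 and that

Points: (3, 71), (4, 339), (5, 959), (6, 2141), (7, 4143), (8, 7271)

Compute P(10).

18369

Write P(m) = am^5 + bm^4 + cm³ + dm² + em + p; the 6 given values yield a linear system in the 6 coefficients.
Solving, the leading coefficient vanishes, and P(m) = 2m^4 - m³ - 6m² - 3m - 1.
Then P(10) = 18369.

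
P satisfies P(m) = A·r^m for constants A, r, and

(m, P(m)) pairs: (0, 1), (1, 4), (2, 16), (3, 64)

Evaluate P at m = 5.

Consecutive ratio: 4/1 = 4, and 16/4 = 4, so r = 4.
Then A·4^0 = 1 gives A = 1, and P(m) = 1·4^m.
P(5) = 1·4^5 = 1024.

1024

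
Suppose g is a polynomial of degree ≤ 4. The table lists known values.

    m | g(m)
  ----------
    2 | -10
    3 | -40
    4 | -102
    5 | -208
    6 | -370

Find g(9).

First differences: -30, -62, -106, -162. Second differences: -32, -44, -56. Third differences: -12, -12.
Level-3 differences are constant, so g has degree 3.
Fitting a degree-3 polynomial gives g(m) = -2m³ + 2m² - 2m + 2.
Then g(9) = -1312.

-1312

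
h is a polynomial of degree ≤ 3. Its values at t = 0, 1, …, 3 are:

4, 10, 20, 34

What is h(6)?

Write h(t) = at³ + bt² + ct + d; the 4 given values yield a linear system in the 4 coefficients.
Solving, the leading coefficient vanishes, and h(t) = 2t² + 4t + 4.
Then h(6) = 100.

100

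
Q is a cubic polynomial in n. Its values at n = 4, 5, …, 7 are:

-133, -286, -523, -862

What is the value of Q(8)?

-1321

Write Q(n) = an³ + bn² + cn + d; the 4 given values yield a linear system in the 4 coefficients.
Solving, Q(n) = -3n³ + 3n² + 3n - 1.
Then Q(8) = -1321.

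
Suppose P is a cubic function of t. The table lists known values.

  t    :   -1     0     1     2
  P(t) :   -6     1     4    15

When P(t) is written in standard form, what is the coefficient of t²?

-2

Write P(t) = at³ + bt² + ct + d; the 4 given values yield a linear system in the 4 coefficients.
Solving, P(t) = 2t³ - 2t² + 3t + 1.
The coefficient of t² is -2.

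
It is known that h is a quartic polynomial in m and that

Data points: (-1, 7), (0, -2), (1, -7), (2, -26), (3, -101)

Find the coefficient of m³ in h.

-1

Write h(m) = am^4 + bm³ + cm² + dm + e; the 5 given values yield a linear system in the 5 coefficients.
Solving, h(m) = -m^4 - m³ + 3m² - 6m - 2.
The coefficient of m³ is -1.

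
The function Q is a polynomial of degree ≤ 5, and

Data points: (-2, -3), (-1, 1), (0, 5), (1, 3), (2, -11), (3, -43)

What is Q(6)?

Write Q(m) = am^5 + bm^4 + cm³ + dm² + em + p; the 6 given values yield a linear system in the 6 coefficients.
Solving, the top 2 coefficients vanish, and Q(m) = -m³ - 3m² + 2m + 5.
Then Q(6) = -307.

-307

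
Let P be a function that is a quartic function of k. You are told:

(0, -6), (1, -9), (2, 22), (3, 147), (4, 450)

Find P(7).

Write P(k) = ak^4 + bk³ + ck² + dk + e; the 5 given values yield a linear system in the 5 coefficients.
Solving, P(k) = k^4 + 4k³ - 2k² - 6k - 6.
Then P(7) = 3627.

3627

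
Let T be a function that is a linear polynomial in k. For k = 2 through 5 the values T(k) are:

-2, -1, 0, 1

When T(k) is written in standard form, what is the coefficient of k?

Write T(k) = ak + b; the 4 given values yield a linear system in the 2 coefficients.
Solving, T(k) = k - 4.
The coefficient of k is 1.

1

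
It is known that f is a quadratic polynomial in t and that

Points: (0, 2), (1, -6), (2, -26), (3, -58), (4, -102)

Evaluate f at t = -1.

First differences: -8, -20, -32, -44. Second differences: -12, -12, -12.
Level-2 differences are constant, so f has degree 2.
Fitting a degree-2 polynomial gives f(t) = -6t² - 2t + 2.
Then f(-1) = -2.

-2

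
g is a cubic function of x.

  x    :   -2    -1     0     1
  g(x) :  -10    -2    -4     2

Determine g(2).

Write g(x) = ax³ + bx² + cx + d; the 4 given values yield a linear system in the 4 coefficients.
Solving, g(x) = 3x³ + 4x² - x - 4.
Then g(2) = 34.

34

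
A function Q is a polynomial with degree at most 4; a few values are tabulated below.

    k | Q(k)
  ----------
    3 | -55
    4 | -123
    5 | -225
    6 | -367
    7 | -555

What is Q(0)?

5

First differences: -68, -102, -142, -188. Second differences: -34, -40, -46. Third differences: -6, -6.
Level-3 differences are constant, so Q has degree 3.
Fitting a degree-3 polynomial gives Q(k) = -k³ - 5k² + 4k + 5.
The constant term is Q(0) = 5.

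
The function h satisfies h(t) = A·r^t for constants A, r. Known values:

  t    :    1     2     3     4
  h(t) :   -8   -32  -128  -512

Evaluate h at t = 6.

-8192

Consecutive ratio: -32/(-8) = 4, and -128/(-32) = 4, so r = 4.
Then A·4^1 = -8 gives A = -2, and h(t) = -2·4^t.
h(6) = -2·4^6 = -8192.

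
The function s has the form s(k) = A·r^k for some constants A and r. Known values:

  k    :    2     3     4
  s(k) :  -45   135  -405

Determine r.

Consecutive ratio: 135/(-45) = -3, and -405/135 = -3, so r = -3.
Then A·(-3)^2 = -45 gives A = -5, and s(k) = -5·(-3)^k.

-3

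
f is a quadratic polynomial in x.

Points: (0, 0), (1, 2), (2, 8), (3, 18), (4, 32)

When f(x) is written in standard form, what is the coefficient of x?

0

First differences: 2, 6, 10, 14. Second differences: 4, 4, 4.
Level-2 differences are constant, so f has degree 2.
Fitting a degree-2 polynomial gives f(x) = 2x².
The coefficient of x is 0.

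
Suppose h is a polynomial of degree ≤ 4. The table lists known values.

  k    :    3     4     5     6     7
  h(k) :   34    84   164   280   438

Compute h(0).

Write h(k) = ak^4 + bk³ + ck² + dk + e; the 5 given values yield a linear system in the 5 coefficients.
Solving, the leading coefficient vanishes, and h(k) = k³ + 3k² - 8k + 4.
Then h(0) = 4.

4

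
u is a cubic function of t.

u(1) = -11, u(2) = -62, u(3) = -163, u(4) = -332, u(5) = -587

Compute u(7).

Write u(t) = at³ + bt² + ct + d; the 5 given values yield a linear system in the 4 coefficients.
Solving, u(t) = -3t³ - 7t² - 9t + 8.
Then u(7) = -1427.

-1427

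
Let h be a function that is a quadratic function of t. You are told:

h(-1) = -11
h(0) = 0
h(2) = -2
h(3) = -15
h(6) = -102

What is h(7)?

Write h(t) = at² + bt + c; the 5 given values yield a linear system in the 3 coefficients.
Solving, h(t) = -4t² + 7t.
Then h(7) = -147.

-147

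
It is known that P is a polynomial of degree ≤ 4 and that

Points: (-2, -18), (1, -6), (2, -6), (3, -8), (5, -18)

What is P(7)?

-36

Write P(x) = ax^4 + bx³ + cx² + dx + e; the 5 given values yield a linear system in the 5 coefficients.
Solving, the top 2 coefficients vanish, and P(x) = -x² + 3x - 8.
Then P(7) = -36.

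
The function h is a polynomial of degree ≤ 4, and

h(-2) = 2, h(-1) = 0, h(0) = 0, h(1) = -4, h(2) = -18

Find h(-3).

12

First differences: -2, 0, -4, -14. Second differences: 2, -4, -10. Third differences: -6, -6.
Level-3 differences are constant, so h has degree 3.
Fitting a degree-3 polynomial gives h(m) = -m³ - 2m² - m.
Then h(-3) = 12.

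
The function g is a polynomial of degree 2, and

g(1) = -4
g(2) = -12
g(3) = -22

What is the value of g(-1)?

Write g(k) = ak² + bk + c; the 3 given values yield a linear system in the 3 coefficients.
Solving, g(k) = -k² - 5k + 2.
Then g(-1) = 6.

6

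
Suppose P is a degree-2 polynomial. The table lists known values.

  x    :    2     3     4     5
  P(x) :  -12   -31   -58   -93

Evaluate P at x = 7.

Write P(x) = ax² + bx + c; the 4 given values yield a linear system in the 3 coefficients.
Solving, P(x) = -4x² + x + 2.
Then P(7) = -187.

-187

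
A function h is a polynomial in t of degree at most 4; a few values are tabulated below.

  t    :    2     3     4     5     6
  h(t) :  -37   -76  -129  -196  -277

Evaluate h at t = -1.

Write h(t) = at^4 + bt³ + ct² + dt + e; the 5 given values yield a linear system in the 5 coefficients.
Solving, the top 2 coefficients vanish, and h(t) = -7t² - 4t - 1.
Then h(-1) = -4.

-4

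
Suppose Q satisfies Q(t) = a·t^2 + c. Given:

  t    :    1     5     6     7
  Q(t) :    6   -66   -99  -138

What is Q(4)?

From Q(1) = 6 and Q(5) = -66: 1a + c = 6 and 25a + c = -66.
Subtracting: 24a = -72, so a = -3; then c = 6 − (-3)·1 = 9.
So Q(t) = -3t² + 9, and Q(4) = -39.

-39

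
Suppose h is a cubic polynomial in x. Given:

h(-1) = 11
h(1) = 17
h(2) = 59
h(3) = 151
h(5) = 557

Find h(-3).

Write h(x) = ax³ + bx² + cx + d; the 5 given values yield a linear system in the 4 coefficients.
Solving, h(x) = 3x³ + 7x² + 7.
Then h(-3) = -11.

-11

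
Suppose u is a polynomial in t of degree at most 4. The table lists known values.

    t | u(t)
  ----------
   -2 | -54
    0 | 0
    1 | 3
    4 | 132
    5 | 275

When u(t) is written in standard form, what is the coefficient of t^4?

Write u(t) = at^4 + bt³ + ct² + dt + e; the 5 given values yield a linear system in the 5 coefficients.
Solving, the leading coefficient vanishes, and u(t) = 3t³ - 5t² + 5t.
The coefficient of t^4 is 0.

0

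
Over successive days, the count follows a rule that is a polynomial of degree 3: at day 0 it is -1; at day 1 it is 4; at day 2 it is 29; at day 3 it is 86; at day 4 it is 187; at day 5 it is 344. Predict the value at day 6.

Write the value at x as Q(x).
First differences: 5, 25, 57, 101, 157. Second differences: 20, 32, 44, 56. Third differences: 12, 12, 12.
Level-3 differences are constant, so Q has degree 3.
Fitting a degree-3 polynomial gives Q(x) = 2x³ + 4x² - x - 1.
Then Q(6) = 569.

569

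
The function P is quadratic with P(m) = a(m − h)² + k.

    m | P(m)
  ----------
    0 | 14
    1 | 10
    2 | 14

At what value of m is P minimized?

First differences -4, 4; second difference 8 = 2a, so a = 4.
Expanding, the m-coefficient is −2ah = -8h; matching it to the data gives h = 1, and then k = 10.
So P(m) = 4(m − 1)² + 10.
Hence h = 1.

1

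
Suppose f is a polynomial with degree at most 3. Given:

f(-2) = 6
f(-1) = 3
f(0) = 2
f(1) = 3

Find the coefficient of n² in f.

First differences: -3, -1, 1. Second differences: 2, 2.
Level-2 differences are constant, so f has degree 2.
Fitting a degree-2 polynomial gives f(n) = n² + 2.
The coefficient of n² is 1.

1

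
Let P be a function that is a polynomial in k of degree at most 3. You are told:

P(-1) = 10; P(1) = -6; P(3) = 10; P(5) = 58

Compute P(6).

Write P(k) = ak³ + bk² + ck + d; the 4 given values yield a linear system in the 4 coefficients.
Solving, the leading coefficient vanishes, and P(k) = 4k² - 8k - 2.
Then P(6) = 94.

94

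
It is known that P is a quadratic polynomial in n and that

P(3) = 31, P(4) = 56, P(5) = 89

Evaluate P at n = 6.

130

Write P(n) = an² + bn + c; the 3 given values yield a linear system in the 3 coefficients.
Solving, P(n) = 4n² - 3n + 4.
Then P(6) = 130.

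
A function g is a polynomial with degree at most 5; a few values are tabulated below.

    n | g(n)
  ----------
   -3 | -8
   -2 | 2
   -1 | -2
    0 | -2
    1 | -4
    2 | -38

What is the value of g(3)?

-158

Write g(n) = an^5 + bn^4 + cn³ + dn² + en + p; the 6 given values yield a linear system in the 6 coefficients.
Solving, the leading coefficient vanishes, and g(n) = -n^4 - 3n³ + 2n - 2.
Then g(3) = -158.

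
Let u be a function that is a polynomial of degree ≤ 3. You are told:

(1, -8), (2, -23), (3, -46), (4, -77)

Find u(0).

-1

First differences: -15, -23, -31. Second differences: -8, -8.
Level-2 differences are constant, so u has degree 2.
Fitting a degree-2 polynomial gives u(n) = -4n² - 3n - 1.
Then u(0) = -1.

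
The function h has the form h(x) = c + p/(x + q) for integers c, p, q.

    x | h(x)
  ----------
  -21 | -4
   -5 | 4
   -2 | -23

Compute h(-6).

1

(h(x) − c)(x + q) = p for each data point; the three points give a linear system in c and q, then p follows.
Solving: c = -5, q = 3, p = -18, so h(x) = -5 − 18/(x + 3).
Then h(-6) = -5 − 18/(-3) = 1.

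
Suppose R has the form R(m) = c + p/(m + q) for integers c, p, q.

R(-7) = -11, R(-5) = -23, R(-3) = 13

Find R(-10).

-8

(R(m) − c)(m + q) = p for each data point; the three points give a linear system in c and q, then p follows.
Solving: c = -5, q = 4, p = 18, so R(m) = -5 + 18/(m + 4).
Then R(-10) = -5 + 18/(-6) = -8.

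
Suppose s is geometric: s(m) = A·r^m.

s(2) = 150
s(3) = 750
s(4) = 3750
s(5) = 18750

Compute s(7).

Consecutive ratio: 750/150 = 5, and 3750/750 = 5, so r = 5.
Then A·5^2 = 150 gives A = 6, and s(m) = 6·5^m.
s(7) = 6·5^7 = 468750.

468750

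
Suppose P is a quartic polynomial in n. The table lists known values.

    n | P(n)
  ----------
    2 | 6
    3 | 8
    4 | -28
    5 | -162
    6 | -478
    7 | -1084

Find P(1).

2

First differences: 2, -36, -134, -316, -606. Second differences: -38, -98, -182, -290. Third differences: -60, -84, -108. Fourth differences: -24, -24.
Level-4 differences are constant, so P has degree 4.
Fitting a degree-4 polynomial gives P(n) = -n^4 + 4n³ - 9n + 8.
Then P(1) = 2.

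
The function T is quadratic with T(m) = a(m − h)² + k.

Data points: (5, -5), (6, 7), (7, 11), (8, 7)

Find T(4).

-25

First differences 12, 4, -4; second difference -8 = 2a, so a = -4.
Expanding, the m-coefficient is −2ah = 8h; matching it to the data gives h = 7, and then k = 11.
So T(m) = -4(m − 7)² + 11.
T(4) = -4·(-3)² + 11 = -25.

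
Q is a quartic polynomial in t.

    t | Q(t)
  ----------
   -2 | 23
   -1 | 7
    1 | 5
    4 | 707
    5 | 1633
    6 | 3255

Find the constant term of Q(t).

Write Q(t) = at^4 + bt³ + ct² + dt + e; the 6 given values yield a linear system in the 5 coefficients.
Solving, Q(t) = 2t^4 + 3t³ + t² - 4t + 3.
The constant term is Q(0) = 3.

3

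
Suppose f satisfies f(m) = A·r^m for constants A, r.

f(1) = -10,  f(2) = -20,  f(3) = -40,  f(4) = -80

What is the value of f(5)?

Consecutive ratio: -20/(-10) = 2, and -40/(-20) = 2, so r = 2.
Then A·2^1 = -10 gives A = -5, and f(m) = -5·2^m.
f(5) = -5·2^5 = -160.

-160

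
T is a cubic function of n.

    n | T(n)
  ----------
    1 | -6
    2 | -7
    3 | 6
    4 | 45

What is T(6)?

Write T(n) = an³ + bn² + cn + d; the 4 given values yield a linear system in the 4 coefficients.
Solving, T(n) = 2n³ - 5n² - 3.
Then T(6) = 249.

249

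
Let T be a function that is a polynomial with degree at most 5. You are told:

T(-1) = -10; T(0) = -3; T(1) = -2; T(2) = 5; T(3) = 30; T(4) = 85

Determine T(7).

First differences: 7, 1, 7, 25, 55. Second differences: -6, 6, 18, 30. Third differences: 12, 12, 12.
Level-3 differences are constant, so T has degree 3.
Fitting a degree-3 polynomial gives T(m) = 2m³ - 3m² + 2m - 3.
Then T(7) = 550.

550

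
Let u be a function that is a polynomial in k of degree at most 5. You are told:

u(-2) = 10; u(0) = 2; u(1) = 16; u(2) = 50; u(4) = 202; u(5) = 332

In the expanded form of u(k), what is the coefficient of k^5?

Write u(k) = ak^5 + bk^4 + ck³ + dk² + ek + p; the 6 given values yield a linear system in the 6 coefficients.
Solving, the top 2 coefficients vanish, and u(k) = k³ + 7k² + 6k + 2.
The coefficient of k^5 is 0.

0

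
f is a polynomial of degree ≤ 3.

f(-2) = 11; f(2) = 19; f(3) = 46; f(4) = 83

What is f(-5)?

110

Write f(k) = ak³ + bk² + ck + d; the 4 given values yield a linear system in the 4 coefficients.
Solving, the leading coefficient vanishes, and f(k) = 5k² + 2k - 5.
Then f(-5) = 110.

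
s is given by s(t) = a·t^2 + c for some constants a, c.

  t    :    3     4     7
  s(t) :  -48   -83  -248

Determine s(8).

From s(3) = -48 and s(4) = -83: 9a + c = -48 and 16a + c = -83.
Subtracting: 7a = -35, so a = -5; then c = -48 − (-5)·9 = -3.
So s(t) = -5t² − 3, and s(8) = -323.

-323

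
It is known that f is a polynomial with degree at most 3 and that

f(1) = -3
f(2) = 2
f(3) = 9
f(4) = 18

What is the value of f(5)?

Write f(m) = am³ + bm² + cm + d; the 4 given values yield a linear system in the 4 coefficients.
Solving, the leading coefficient vanishes, and f(m) = m² + 2m - 6.
Then f(5) = 29.

29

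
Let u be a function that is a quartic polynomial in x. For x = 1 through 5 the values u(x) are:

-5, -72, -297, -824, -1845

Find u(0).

0

Write u(x) = ax^4 + bx³ + cx² + dx + e; the 5 given values yield a linear system in the 5 coefficients.
Solving, u(x) = -2x^4 - 4x³ - 5x² + 6x.
Then u(0) = 0.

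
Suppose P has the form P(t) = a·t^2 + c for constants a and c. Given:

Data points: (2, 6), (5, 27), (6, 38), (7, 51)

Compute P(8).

66

From P(2) = 6 and P(5) = 27: 4a + c = 6 and 25a + c = 27.
Subtracting: 21a = 21, so a = 1; then c = 6 − 1·4 = 2.
So P(t) = 1t² + 2, and P(8) = 66.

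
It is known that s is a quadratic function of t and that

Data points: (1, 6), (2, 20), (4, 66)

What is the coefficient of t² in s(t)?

Write s(t) = at² + bt + c; the 3 given values yield a linear system in the 3 coefficients.
Solving, s(t) = 3t² + 5t - 2.
The coefficient of t² is 3.

3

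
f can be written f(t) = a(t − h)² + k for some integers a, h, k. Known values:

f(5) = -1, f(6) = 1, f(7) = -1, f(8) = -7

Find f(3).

First differences 2, -2, -6; second difference -4 = 2a, so a = -2.
Expanding, the t-coefficient is −2ah = 4h; matching it to the data gives h = 6, and then k = 1.
So f(t) = -2(t − 6)² + 1.
f(3) = -2·(-3)² + 1 = -17.

-17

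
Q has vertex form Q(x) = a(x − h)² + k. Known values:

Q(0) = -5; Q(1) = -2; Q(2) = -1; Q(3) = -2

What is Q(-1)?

First differences 3, 1, -1; second difference -2 = 2a, so a = -1.
Expanding, the x-coefficient is −2ah = 2h; matching it to the data gives h = 2, and then k = -1.
So Q(x) = -1(x − 2)² − 1.
Q(-1) = -1·(-3)² − 1 = -10.

-10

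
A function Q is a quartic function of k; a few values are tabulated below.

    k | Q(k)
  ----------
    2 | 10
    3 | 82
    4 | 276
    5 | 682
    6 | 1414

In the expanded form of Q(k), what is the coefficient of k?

Write Q(k) = ak^4 + bk³ + ck² + dk + e; the 5 given values yield a linear system in the 5 coefficients.
Solving, Q(k) = k^4 + k³ - 3k² + 3k - 8.
The coefficient of k is 3.

3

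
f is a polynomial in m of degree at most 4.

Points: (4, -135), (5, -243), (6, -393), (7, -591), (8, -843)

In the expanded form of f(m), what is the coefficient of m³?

-1

Write f(m) = am^4 + bm³ + cm² + dm + e; the 5 given values yield a linear system in the 5 coefficients.
Solving, the leading coefficient vanishes, and f(m) = -m³ - 6m² + 7m - 3.
The coefficient of m³ is -1.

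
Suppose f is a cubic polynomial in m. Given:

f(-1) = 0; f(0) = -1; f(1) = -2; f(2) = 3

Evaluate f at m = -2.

Write f(m) = am³ + bm² + cm + d; the 4 given values yield a linear system in the 4 coefficients.
Solving, f(m) = m³ - 2m - 1.
Then f(-2) = -5.

-5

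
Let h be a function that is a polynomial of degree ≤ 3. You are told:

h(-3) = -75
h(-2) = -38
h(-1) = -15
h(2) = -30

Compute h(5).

Write h(x) = ax³ + bx² + cx + d; the 4 given values yield a linear system in the 4 coefficients.
Solving, the leading coefficient vanishes, and h(x) = -7x² + 2x - 6.
Then h(5) = -171.

-171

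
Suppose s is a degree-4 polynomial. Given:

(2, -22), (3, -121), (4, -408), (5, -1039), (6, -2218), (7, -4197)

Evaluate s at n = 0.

-4

First differences: -99, -287, -631, -1179, -1979. Second differences: -188, -344, -548, -800. Third differences: -156, -204, -252. Fourth differences: -48, -48.
Level-4 differences are constant, so s has degree 4.
Fitting a degree-4 polynomial gives s(n) = -2n^4 + 2n³ - 2n² + 3n - 4.
Then s(0) = -4.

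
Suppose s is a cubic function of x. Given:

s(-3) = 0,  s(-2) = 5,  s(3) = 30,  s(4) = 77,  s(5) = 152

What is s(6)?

261

Write s(x) = ax³ + bx² + cx + d; the 5 given values yield a linear system in the 4 coefficients.
Solving, s(x) = x³ + 2x² - 4x - 3.
Then s(6) = 261.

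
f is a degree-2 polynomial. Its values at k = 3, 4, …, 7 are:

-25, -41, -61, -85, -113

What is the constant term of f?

-1

Write f(k) = ak² + bk + c; the 5 given values yield a linear system in the 3 coefficients.
Solving, f(k) = -2k² - 2k - 1.
The constant term is f(0) = -1.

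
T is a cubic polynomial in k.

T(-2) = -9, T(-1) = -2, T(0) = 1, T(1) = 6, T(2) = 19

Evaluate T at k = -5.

-114

First differences: 7, 3, 5, 13. Second differences: -4, 2, 8. Third differences: 6, 6.
Level-3 differences are constant, so T has degree 3.
Fitting a degree-3 polynomial gives T(k) = k³ + k² + 3k + 1.
Then T(-5) = -114.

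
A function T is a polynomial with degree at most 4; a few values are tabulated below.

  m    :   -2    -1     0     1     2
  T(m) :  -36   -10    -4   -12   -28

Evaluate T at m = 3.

-46

Write T(m) = am^4 + bm³ + cm² + dm + e; the 5 given values yield a linear system in the 5 coefficients.
Solving, the leading coefficient vanishes, and T(m) = m³ - 7m² - 2m - 4.
Then T(3) = -46.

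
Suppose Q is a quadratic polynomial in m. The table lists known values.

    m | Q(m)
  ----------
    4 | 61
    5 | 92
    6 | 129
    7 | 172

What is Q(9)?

276

First differences: 31, 37, 43. Second differences: 6, 6.
Level-2 differences are constant, so Q has degree 2.
Fitting a degree-2 polynomial gives Q(m) = 3m² + 4m - 3.
Then Q(9) = 276.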